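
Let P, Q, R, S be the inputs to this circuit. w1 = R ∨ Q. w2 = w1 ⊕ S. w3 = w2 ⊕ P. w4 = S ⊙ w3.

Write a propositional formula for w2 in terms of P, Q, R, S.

w1 = R ∨ Q
w2 = w1 ⊕ S = (R ∨ Q) ⊕ S

(R ∨ Q) ⊕ S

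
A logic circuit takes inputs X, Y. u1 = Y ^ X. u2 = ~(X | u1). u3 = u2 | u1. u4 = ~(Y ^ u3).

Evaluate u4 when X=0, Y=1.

1

u1 = 1 ^ 0 = 1
u2 = ~(0 | 1) = 0
u3 = 0 | 1 = 1
u4 = ~(1 ^ 1) = 1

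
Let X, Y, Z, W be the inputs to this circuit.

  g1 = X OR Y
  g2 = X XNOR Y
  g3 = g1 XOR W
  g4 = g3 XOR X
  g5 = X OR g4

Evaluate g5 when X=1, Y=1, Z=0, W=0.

g1 = 1 OR 1 = 1
g3 = 1 XOR 0 = 1
g4 = 1 XOR 1 = 0
g5 = 1 OR 0 = 1

1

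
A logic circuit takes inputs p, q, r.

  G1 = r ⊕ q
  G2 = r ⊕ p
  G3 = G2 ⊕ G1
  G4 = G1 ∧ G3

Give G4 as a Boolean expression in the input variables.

(r ⊕ q) ∧ ((r ⊕ p) ⊕ (r ⊕ q))

G1 = r ⊕ q
G2 = r ⊕ p
G3 = G2 ⊕ G1 = (r ⊕ p) ⊕ (r ⊕ q)
G4 = G1 ∧ G3 = (r ⊕ q) ∧ ((r ⊕ p) ⊕ (r ⊕ q))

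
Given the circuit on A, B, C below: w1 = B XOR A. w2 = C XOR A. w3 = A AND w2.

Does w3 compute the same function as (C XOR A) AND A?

w2 = C XOR A
w3 = A AND w2 = A AND (C XOR A)
At A=0, B=0, C=0: circuit gives 0, formula gives 0.
At A=1, B=0, C=0: circuit gives 1, formula gives 1.
Agrees on all 8 inputs.

Yes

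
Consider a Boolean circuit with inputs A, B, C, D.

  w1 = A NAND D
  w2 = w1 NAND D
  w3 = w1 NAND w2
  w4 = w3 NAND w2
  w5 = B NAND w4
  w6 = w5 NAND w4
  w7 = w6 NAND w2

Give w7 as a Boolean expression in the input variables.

w1 = A NAND D
w2 = w1 NAND D = (A NAND D) NAND D
w3 = w1 NAND w2 = (A NAND D) NAND ((A NAND D) NAND D)
w4 = w3 NAND w2 = ((A NAND D) NAND ((A NAND D) NAND D)) NAND ((A NAND D) NAND D)
w5 = B NAND w4 = B NAND (((A NAND D) NAND ((A NAND D) NAND D)) NAND ((A NAND D) NAND D))
w6 = w5 NAND w4 = (B NAND (((A NAND D) NAND ((A NAND D) NAND D)) NAND ((A NAND D) NAND D))) NAND (((A NAND D) NAND ((A NAND D) NAND D)) NAND ((A NAND D) NAND D))
w7 = w6 NAND w2 = ((B NAND (((A NAND D) NAND ((A NAND D) NAND D)) NAND ((A NAND D) NAND D))) NAND (((A NAND D) NAND ((A NAND D) NAND D)) NAND ((A NAND D) NAND D))) NAND ((A NAND D) NAND D)

((B NAND (((A NAND D) NAND ((A NAND D) NAND D)) NAND ((A NAND D) NAND D))) NAND (((A NAND D) NAND ((A NAND D) NAND D)) NAND ((A NAND D) NAND D))) NAND ((A NAND D) NAND D)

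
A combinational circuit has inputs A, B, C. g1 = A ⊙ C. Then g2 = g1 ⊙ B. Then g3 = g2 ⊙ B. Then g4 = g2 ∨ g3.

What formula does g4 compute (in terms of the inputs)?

g1 = A ⊙ C
g2 = g1 ⊙ B = (A ⊙ C) ⊙ B
g3 = g2 ⊙ B = ((A ⊙ C) ⊙ B) ⊙ B
g4 = g2 ∨ g3 = ((A ⊙ C) ⊙ B) ∨ (((A ⊙ C) ⊙ B) ⊙ B)

((A ⊙ C) ⊙ B) ∨ (((A ⊙ C) ⊙ B) ⊙ B)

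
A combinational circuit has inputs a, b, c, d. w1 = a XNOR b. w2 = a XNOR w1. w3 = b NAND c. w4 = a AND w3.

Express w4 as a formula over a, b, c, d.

w3 = b NAND c
w4 = a AND w3 = a AND (b NAND c)

a AND (b NAND c)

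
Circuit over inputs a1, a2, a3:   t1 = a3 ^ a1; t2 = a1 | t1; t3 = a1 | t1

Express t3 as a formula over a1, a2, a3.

t1 = a3 ^ a1
t3 = a1 | t1 = a1 | (a3 ^ a1)

a1 | (a3 ^ a1)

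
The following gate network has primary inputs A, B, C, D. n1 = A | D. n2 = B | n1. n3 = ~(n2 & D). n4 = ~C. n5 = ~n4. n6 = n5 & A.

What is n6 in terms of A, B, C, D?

n4 = ~C
n5 = ~n4 = ~~C
n6 = n5 & A = ~~C & A

~~C & A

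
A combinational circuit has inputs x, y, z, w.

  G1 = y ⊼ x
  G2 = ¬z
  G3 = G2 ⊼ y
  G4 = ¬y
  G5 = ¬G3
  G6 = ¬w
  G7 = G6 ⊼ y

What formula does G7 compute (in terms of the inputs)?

G6 = ¬w
G7 = G6 ⊼ y = ¬w ⊼ y

¬w ⊼ y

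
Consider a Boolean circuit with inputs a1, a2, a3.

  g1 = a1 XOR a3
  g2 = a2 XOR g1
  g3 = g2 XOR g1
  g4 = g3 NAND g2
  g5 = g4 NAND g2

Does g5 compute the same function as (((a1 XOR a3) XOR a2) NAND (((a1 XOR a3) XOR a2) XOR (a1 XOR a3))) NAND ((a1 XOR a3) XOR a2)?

Yes

g1 = a1 XOR a3
g2 = a2 XOR g1 = a2 XOR (a1 XOR a3)
g3 = g2 XOR g1 = (a2 XOR (a1 XOR a3)) XOR (a1 XOR a3)
g4 = g3 NAND g2 = ((a2 XOR (a1 XOR a3)) XOR (a1 XOR a3)) NAND (a2 XOR (a1 XOR a3))
g5 = g4 NAND g2 = (((a2 XOR (a1 XOR a3)) XOR (a1 XOR a3)) NAND (a2 XOR (a1 XOR a3))) NAND (a2 XOR (a1 XOR a3))
At a1=0, a2=0, a3=1: circuit gives 0, formula gives 0.
At a1=0, a2=0, a3=0: circuit gives 1, formula gives 1.
Agrees on all 8 inputs.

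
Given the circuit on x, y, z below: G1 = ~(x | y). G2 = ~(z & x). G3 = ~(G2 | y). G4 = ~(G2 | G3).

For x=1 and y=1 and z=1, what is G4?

G2 = ~(1 & 1) = 0
G3 = ~(0 | 1) = 0
G4 = ~(0 | 0) = 1

1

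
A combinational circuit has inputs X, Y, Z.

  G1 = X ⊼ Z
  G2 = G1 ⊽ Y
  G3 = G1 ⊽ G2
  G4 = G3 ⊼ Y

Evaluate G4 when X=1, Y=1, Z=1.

0

G1 = 1 ⊼ 1 = 0
G2 = 0 ⊽ 1 = 0
G3 = 0 ⊽ 0 = 1
G4 = 1 ⊼ 1 = 0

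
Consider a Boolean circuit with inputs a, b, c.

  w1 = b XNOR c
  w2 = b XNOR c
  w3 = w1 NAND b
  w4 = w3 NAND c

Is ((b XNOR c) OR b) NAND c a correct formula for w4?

No

w1 = b XNOR c
w3 = w1 NAND b = (b XNOR c) NAND b
w4 = w3 NAND c = ((b XNOR c) NAND b) NAND c
At a=0, b=0, c=1: circuit gives 0, formula gives 1.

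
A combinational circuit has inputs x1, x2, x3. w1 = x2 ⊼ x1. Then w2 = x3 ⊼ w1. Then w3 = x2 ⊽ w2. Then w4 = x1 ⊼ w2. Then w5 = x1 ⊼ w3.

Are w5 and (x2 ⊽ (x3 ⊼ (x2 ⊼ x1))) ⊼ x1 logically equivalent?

Yes

w1 = x2 ⊼ x1
w2 = x3 ⊼ w1 = x3 ⊼ (x2 ⊼ x1)
w3 = x2 ⊽ w2 = x2 ⊽ (x3 ⊼ (x2 ⊼ x1))
w5 = x1 ⊼ w3 = x1 ⊼ (x2 ⊽ (x3 ⊼ (x2 ⊼ x1)))
At x1=1, x2=0, x3=1: circuit gives 0, formula gives 0.
At x1=0, x2=0, x3=0: circuit gives 1, formula gives 1.
Agrees on all 8 inputs.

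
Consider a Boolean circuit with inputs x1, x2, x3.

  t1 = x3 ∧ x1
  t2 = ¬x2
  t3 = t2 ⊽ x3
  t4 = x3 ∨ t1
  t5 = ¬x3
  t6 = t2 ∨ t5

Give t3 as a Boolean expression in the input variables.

¬x2 ⊽ x3

t2 = ¬x2
t3 = t2 ⊽ x3 = ¬x2 ⊽ x3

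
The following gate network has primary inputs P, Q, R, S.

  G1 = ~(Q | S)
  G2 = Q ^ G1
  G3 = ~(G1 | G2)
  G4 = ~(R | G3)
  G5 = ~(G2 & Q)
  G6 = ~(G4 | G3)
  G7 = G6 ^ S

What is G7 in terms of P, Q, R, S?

G1 = ~(Q | S)
G2 = Q ^ G1 = Q ^ (~(Q | S))
G3 = ~(G1 | G2) = ~((~(Q | S)) | (Q ^ (~(Q | S))))
G4 = ~(R | G3) = ~(R | (~((~(Q | S)) | (Q ^ (~(Q | S))))))
G6 = ~(G4 | G3) = ~((~(R | (~((~(Q | S)) | (Q ^ (~(Q | S))))))) | (~((~(Q | S)) | (Q ^ (~(Q | S))))))
G7 = G6 ^ S = (~((~(R | (~((~(Q | S)) | (Q ^ (~(Q | S))))))) | (~((~(Q | S)) | (Q ^ (~(Q | S))))))) ^ S

(~((~(R | (~((~(Q | S)) | (Q ^ (~(Q | S))))))) | (~((~(Q | S)) | (Q ^ (~(Q | S))))))) ^ S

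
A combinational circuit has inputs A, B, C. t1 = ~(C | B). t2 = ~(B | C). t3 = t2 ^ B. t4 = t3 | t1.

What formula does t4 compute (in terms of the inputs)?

t1 = ~(C | B)
t2 = ~(B | C)
t3 = t2 ^ B = (~(B | C)) ^ B
t4 = t3 | t1 = ((~(B | C)) ^ B) | (~(C | B))

((~(B | C)) ^ B) | (~(C | B))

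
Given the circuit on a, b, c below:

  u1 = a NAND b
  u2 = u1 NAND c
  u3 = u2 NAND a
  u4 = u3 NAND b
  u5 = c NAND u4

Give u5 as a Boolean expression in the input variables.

u1 = a NAND b
u2 = u1 NAND c = (a NAND b) NAND c
u3 = u2 NAND a = ((a NAND b) NAND c) NAND a
u4 = u3 NAND b = (((a NAND b) NAND c) NAND a) NAND b
u5 = c NAND u4 = c NAND ((((a NAND b) NAND c) NAND a) NAND b)

c NAND ((((a NAND b) NAND c) NAND a) NAND b)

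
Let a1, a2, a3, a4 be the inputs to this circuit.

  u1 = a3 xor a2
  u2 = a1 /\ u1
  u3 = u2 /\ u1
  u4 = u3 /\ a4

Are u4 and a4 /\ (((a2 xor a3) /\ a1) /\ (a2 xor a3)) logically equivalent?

u1 = a3 xor a2
u2 = a1 /\ u1 = a1 /\ (a3 xor a2)
u3 = u2 /\ u1 = (a1 /\ (a3 xor a2)) /\ (a3 xor a2)
u4 = u3 /\ a4 = ((a1 /\ (a3 xor a2)) /\ (a3 xor a2)) /\ a4
At a1=0, a2=0, a3=0, a4=0: circuit gives 0, formula gives 0.
At a1=1, a2=0, a3=1, a4=1: circuit gives 1, formula gives 1.
Agrees on all 16 inputs.

Yes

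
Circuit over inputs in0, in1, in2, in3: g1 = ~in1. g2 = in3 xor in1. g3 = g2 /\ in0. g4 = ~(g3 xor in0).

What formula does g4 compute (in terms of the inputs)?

g2 = in3 xor in1
g3 = g2 /\ in0 = (in3 xor in1) /\ in0
g4 = ~(g3 xor in0) = ~(((in3 xor in1) /\ in0) xor in0)

~(((in3 xor in1) /\ in0) xor in0)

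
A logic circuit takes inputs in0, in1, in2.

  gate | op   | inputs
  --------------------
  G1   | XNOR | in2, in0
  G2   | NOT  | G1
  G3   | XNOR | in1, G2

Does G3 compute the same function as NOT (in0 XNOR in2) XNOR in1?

G1 = in2 XNOR in0
G2 = NOT G1 = NOT (in2 XNOR in0)
G3 = in1 XNOR G2 = in1 XNOR NOT (in2 XNOR in0)
At in0=0, in1=0, in2=1: circuit gives 0, formula gives 0.
At in0=0, in1=0, in2=0: circuit gives 1, formula gives 1.
Agrees on all 8 inputs.

Yes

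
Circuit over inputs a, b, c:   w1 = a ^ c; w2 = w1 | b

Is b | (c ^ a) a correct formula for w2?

w1 = a ^ c
w2 = w1 | b = (a ^ c) | b
At a=0, b=0, c=0: circuit gives 0, formula gives 0.
At a=0, b=0, c=1: circuit gives 1, formula gives 1.
Agrees on all 8 inputs.

Yes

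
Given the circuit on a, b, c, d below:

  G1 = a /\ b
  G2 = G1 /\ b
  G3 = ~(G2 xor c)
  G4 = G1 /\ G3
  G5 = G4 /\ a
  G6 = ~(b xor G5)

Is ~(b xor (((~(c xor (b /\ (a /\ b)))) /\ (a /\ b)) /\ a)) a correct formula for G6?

Yes

G1 = a /\ b
G2 = G1 /\ b = (a /\ b) /\ b
G3 = ~(G2 xor c) = ~(((a /\ b) /\ b) xor c)
G4 = G1 /\ G3 = (a /\ b) /\ (~(((a /\ b) /\ b) xor c))
G5 = G4 /\ a = ((a /\ b) /\ (~(((a /\ b) /\ b) xor c))) /\ a
G6 = ~(b xor G5) = ~(b xor (((a /\ b) /\ (~(((a /\ b) /\ b) xor c))) /\ a))
At a=0, b=1, c=0, d=0: circuit gives 0, formula gives 0.
At a=0, b=0, c=0, d=0: circuit gives 1, formula gives 1.
Agrees on all 16 inputs.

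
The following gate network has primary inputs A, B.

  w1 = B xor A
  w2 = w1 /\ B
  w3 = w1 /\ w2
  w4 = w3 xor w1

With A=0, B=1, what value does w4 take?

w1 = 1 xor 0 = 1
w2 = 1 /\ 1 = 1
w3 = 1 /\ 1 = 1
w4 = 1 xor 1 = 0

0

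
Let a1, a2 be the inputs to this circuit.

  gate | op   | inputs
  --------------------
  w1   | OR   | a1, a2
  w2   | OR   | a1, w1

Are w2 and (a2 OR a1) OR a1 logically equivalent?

w1 = a1 OR a2
w2 = a1 OR w1 = a1 OR (a1 OR a2)
At a1=0, a2=0: circuit gives 0, formula gives 0.
At a1=0, a2=1: circuit gives 1, formula gives 1.
Agrees on all 4 inputs.

Yes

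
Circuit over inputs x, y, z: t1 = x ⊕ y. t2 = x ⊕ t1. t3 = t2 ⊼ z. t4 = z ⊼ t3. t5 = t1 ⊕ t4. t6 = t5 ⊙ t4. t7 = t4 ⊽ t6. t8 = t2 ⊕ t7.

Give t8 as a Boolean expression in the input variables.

t1 = x ⊕ y
t2 = x ⊕ t1 = x ⊕ (x ⊕ y)
t3 = t2 ⊼ z = (x ⊕ (x ⊕ y)) ⊼ z
t4 = z ⊼ t3 = z ⊼ ((x ⊕ (x ⊕ y)) ⊼ z)
t5 = t1 ⊕ t4 = (x ⊕ y) ⊕ (z ⊼ ((x ⊕ (x ⊕ y)) ⊼ z))
t6 = t5 ⊙ t4 = ((x ⊕ y) ⊕ (z ⊼ ((x ⊕ (x ⊕ y)) ⊼ z))) ⊙ (z ⊼ ((x ⊕ (x ⊕ y)) ⊼ z))
t7 = t4 ⊽ t6 = (z ⊼ ((x ⊕ (x ⊕ y)) ⊼ z)) ⊽ (((x ⊕ y) ⊕ (z ⊼ ((x ⊕ (x ⊕ y)) ⊼ z))) ⊙ (z ⊼ ((x ⊕ (x ⊕ y)) ⊼ z)))
t8 = t2 ⊕ t7 = (x ⊕ (x ⊕ y)) ⊕ ((z ⊼ ((x ⊕ (x ⊕ y)) ⊼ z)) ⊽ (((x ⊕ y) ⊕ (z ⊼ ((x ⊕ (x ⊕ y)) ⊼ z))) ⊙ (z ⊼ ((x ⊕ (x ⊕ y)) ⊼ z))))

(x ⊕ (x ⊕ y)) ⊕ ((z ⊼ ((x ⊕ (x ⊕ y)) ⊼ z)) ⊽ (((x ⊕ y) ⊕ (z ⊼ ((x ⊕ (x ⊕ y)) ⊼ z))) ⊙ (z ⊼ ((x ⊕ (x ⊕ y)) ⊼ z))))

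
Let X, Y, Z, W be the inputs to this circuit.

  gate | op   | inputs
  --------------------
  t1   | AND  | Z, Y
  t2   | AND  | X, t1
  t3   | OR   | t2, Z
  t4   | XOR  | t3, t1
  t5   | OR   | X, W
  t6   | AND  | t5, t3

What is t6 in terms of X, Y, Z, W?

t1 = Z AND Y
t2 = X AND t1 = X AND (Z AND Y)
t3 = t2 OR Z = (X AND (Z AND Y)) OR Z
t5 = X OR W
t6 = t5 AND t3 = (X OR W) AND ((X AND (Z AND Y)) OR Z)

(X OR W) AND ((X AND (Z AND Y)) OR Z)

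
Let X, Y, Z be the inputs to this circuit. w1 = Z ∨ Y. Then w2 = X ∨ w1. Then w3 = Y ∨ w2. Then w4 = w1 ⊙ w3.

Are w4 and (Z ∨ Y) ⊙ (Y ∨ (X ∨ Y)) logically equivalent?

w1 = Z ∨ Y
w2 = X ∨ w1 = X ∨ (Z ∨ Y)
w3 = Y ∨ w2 = Y ∨ (X ∨ (Z ∨ Y))
w4 = w1 ⊙ w3 = (Z ∨ Y) ⊙ (Y ∨ (X ∨ (Z ∨ Y)))
At X=0, Y=0, Z=1: circuit gives 1, formula gives 0.

No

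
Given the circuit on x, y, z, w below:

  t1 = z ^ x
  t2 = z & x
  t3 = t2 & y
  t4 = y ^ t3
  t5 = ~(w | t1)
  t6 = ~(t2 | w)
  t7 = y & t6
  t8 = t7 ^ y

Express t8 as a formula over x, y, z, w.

t2 = z & x
t6 = ~(t2 | w) = ~((z & x) | w)
t7 = y & t6 = y & (~((z & x) | w))
t8 = t7 ^ y = (y & (~((z & x) | w))) ^ y

(y & (~((z & x) | w))) ^ y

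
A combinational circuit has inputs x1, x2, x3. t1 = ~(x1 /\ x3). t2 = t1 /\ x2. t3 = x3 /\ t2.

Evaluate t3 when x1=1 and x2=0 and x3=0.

0

t1 = ~(1 /\ 0) = 1
t2 = 1 /\ 0 = 0
t3 = 0 /\ 0 = 0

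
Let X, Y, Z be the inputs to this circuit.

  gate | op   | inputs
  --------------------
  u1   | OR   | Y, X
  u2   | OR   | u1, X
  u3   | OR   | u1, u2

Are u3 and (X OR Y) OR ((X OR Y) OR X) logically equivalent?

u1 = Y OR X
u2 = u1 OR X = (Y OR X) OR X
u3 = u1 OR u2 = (Y OR X) OR ((Y OR X) OR X)
At X=0, Y=0, Z=0: circuit gives 0, formula gives 0.
At X=0, Y=1, Z=0: circuit gives 1, formula gives 1.
Agrees on all 8 inputs.

Yes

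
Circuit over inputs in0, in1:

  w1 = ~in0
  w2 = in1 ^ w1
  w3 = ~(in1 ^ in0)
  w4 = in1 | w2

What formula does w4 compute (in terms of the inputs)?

w1 = ~in0
w2 = in1 ^ w1 = in1 ^ ~in0
w4 = in1 | w2 = in1 | (in1 ^ ~in0)

in1 | (in1 ^ ~in0)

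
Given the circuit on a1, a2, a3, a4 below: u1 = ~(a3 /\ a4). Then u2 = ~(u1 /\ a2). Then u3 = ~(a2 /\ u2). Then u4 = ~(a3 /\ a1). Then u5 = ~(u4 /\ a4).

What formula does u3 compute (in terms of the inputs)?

u1 = ~(a3 /\ a4)
u2 = ~(u1 /\ a2) = ~((~(a3 /\ a4)) /\ a2)
u3 = ~(a2 /\ u2) = ~(a2 /\ (~((~(a3 /\ a4)) /\ a2)))

~(a2 /\ (~((~(a3 /\ a4)) /\ a2)))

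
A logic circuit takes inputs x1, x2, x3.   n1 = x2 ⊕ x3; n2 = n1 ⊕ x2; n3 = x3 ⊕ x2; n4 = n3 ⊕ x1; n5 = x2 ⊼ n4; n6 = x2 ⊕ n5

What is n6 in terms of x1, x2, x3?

n3 = x3 ⊕ x2
n4 = n3 ⊕ x1 = (x3 ⊕ x2) ⊕ x1
n5 = x2 ⊼ n4 = x2 ⊼ ((x3 ⊕ x2) ⊕ x1)
n6 = x2 ⊕ n5 = x2 ⊕ (x2 ⊼ ((x3 ⊕ x2) ⊕ x1))

x2 ⊕ (x2 ⊼ ((x3 ⊕ x2) ⊕ x1))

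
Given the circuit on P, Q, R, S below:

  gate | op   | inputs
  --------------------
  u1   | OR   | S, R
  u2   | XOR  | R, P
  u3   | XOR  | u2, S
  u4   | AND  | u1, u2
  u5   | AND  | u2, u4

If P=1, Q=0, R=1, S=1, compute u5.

u1 = 1 OR 1 = 1
u2 = 1 XOR 1 = 0
u4 = 1 AND 0 = 0
u5 = 0 AND 0 = 0

0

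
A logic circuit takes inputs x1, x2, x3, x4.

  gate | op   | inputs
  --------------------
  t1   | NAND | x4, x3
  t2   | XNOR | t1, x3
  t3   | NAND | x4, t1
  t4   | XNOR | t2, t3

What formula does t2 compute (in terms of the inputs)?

t1 = x4 NAND x3
t2 = t1 XNOR x3 = (x4 NAND x3) XNOR x3

(x4 NAND x3) XNOR x3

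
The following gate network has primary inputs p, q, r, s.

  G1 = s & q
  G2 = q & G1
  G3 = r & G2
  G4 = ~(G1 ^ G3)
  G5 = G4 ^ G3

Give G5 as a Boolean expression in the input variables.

(~((s & q) ^ (r & (q & (s & q))))) ^ (r & (q & (s & q)))

G1 = s & q
G2 = q & G1 = q & (s & q)
G3 = r & G2 = r & (q & (s & q))
G4 = ~(G1 ^ G3) = ~((s & q) ^ (r & (q & (s & q))))
G5 = G4 ^ G3 = (~((s & q) ^ (r & (q & (s & q))))) ^ (r & (q & (s & q)))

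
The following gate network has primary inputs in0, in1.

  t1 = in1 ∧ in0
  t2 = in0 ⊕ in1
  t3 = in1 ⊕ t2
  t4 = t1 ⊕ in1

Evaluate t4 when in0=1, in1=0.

t1 = 0 ∧ 1 = 0
t4 = 0 ⊕ 0 = 0

0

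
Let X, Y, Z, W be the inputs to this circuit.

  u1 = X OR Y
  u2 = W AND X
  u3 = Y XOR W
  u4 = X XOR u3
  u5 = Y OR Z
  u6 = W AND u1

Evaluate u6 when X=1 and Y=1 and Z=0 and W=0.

0

u1 = 1 OR 1 = 1
u6 = 0 AND 1 = 0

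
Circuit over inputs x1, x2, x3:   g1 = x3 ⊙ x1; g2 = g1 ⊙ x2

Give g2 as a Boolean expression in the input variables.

g1 = x3 ⊙ x1
g2 = g1 ⊙ x2 = (x3 ⊙ x1) ⊙ x2

(x3 ⊙ x1) ⊙ x2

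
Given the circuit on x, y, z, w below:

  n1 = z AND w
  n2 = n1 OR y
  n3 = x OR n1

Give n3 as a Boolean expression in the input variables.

n1 = z AND w
n3 = x OR n1 = x OR (z AND w)

x OR (z AND w)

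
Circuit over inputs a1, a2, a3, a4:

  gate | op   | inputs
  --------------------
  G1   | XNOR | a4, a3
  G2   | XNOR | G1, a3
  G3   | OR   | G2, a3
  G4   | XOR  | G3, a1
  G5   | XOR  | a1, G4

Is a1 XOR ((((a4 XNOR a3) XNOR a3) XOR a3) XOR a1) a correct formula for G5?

G1 = a4 XNOR a3
G2 = G1 XNOR a3 = (a4 XNOR a3) XNOR a3
G3 = G2 OR a3 = ((a4 XNOR a3) XNOR a3) OR a3
G4 = G3 XOR a1 = (((a4 XNOR a3) XNOR a3) OR a3) XOR a1
G5 = a1 XOR G4 = a1 XOR ((((a4 XNOR a3) XNOR a3) OR a3) XOR a1)
At a1=0, a2=0, a3=1, a4=1: circuit gives 1, formula gives 0.

No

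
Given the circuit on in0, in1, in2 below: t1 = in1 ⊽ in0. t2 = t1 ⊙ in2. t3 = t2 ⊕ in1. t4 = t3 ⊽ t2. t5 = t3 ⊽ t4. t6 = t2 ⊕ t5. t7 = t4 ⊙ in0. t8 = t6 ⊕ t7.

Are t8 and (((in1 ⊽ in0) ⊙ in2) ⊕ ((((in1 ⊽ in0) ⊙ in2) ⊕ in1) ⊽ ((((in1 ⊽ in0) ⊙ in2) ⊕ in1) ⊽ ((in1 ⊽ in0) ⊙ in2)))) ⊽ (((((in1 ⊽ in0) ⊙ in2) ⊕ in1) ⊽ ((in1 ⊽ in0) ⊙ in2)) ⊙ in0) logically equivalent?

t1 = in1 ⊽ in0
t2 = t1 ⊙ in2 = (in1 ⊽ in0) ⊙ in2
t3 = t2 ⊕ in1 = ((in1 ⊽ in0) ⊙ in2) ⊕ in1
t4 = t3 ⊽ t2 = (((in1 ⊽ in0) ⊙ in2) ⊕ in1) ⊽ ((in1 ⊽ in0) ⊙ in2)
t5 = t3 ⊽ t4 = (((in1 ⊽ in0) ⊙ in2) ⊕ in1) ⊽ ((((in1 ⊽ in0) ⊙ in2) ⊕ in1) ⊽ ((in1 ⊽ in0) ⊙ in2))
t6 = t2 ⊕ t5 = ((in1 ⊽ in0) ⊙ in2) ⊕ ((((in1 ⊽ in0) ⊙ in2) ⊕ in1) ⊽ ((((in1 ⊽ in0) ⊙ in2) ⊕ in1) ⊽ ((in1 ⊽ in0) ⊙ in2)))
t7 = t4 ⊙ in0 = ((((in1 ⊽ in0) ⊙ in2) ⊕ in1) ⊽ ((in1 ⊽ in0) ⊙ in2)) ⊙ in0
t8 = t6 ⊕ t7 = (((in1 ⊽ in0) ⊙ in2) ⊕ ((((in1 ⊽ in0) ⊙ in2) ⊕ in1) ⊽ ((((in1 ⊽ in0) ⊙ in2) ⊕ in1) ⊽ ((in1 ⊽ in0) ⊙ in2)))) ⊕ (((((in1 ⊽ in0) ⊙ in2) ⊕ in1) ⊽ ((in1 ⊽ in0) ⊙ in2)) ⊙ in0)
At in0=0, in1=0, in2=0: circuit gives 0, formula gives 1.

No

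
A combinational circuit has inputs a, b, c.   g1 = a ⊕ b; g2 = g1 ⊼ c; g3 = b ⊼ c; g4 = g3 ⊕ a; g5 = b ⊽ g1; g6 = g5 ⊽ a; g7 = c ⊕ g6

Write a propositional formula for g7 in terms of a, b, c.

g1 = a ⊕ b
g5 = b ⊽ g1 = b ⊽ (a ⊕ b)
g6 = g5 ⊽ a = (b ⊽ (a ⊕ b)) ⊽ a
g7 = c ⊕ g6 = c ⊕ ((b ⊽ (a ⊕ b)) ⊽ a)

c ⊕ ((b ⊽ (a ⊕ b)) ⊽ a)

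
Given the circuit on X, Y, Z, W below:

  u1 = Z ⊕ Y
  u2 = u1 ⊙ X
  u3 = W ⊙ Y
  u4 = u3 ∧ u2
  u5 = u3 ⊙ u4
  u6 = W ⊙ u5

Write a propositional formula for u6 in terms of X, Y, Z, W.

W ⊙ ((W ⊙ Y) ⊙ ((W ⊙ Y) ∧ ((Z ⊕ Y) ⊙ X)))

u1 = Z ⊕ Y
u2 = u1 ⊙ X = (Z ⊕ Y) ⊙ X
u3 = W ⊙ Y
u4 = u3 ∧ u2 = (W ⊙ Y) ∧ ((Z ⊕ Y) ⊙ X)
u5 = u3 ⊙ u4 = (W ⊙ Y) ⊙ ((W ⊙ Y) ∧ ((Z ⊕ Y) ⊙ X))
u6 = W ⊙ u5 = W ⊙ ((W ⊙ Y) ⊙ ((W ⊙ Y) ∧ ((Z ⊕ Y) ⊙ X)))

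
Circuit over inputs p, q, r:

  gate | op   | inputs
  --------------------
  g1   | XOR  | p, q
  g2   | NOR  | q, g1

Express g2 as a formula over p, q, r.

g1 = p XOR q
g2 = q NOR g1 = q NOR (p XOR q)

q NOR (p XOR q)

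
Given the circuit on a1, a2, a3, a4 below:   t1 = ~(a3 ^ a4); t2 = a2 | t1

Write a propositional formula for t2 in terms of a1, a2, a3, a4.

t1 = ~(a3 ^ a4)
t2 = a2 | t1 = a2 | (~(a3 ^ a4))

a2 | (~(a3 ^ a4))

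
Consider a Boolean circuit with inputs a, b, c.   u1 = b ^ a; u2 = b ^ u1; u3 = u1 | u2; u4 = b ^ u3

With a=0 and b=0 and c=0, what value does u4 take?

0

u1 = 0 ^ 0 = 0
u2 = 0 ^ 0 = 0
u3 = 0 | 0 = 0
u4 = 0 ^ 0 = 0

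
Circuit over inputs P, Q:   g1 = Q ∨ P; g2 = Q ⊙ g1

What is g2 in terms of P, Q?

g1 = Q ∨ P
g2 = Q ⊙ g1 = Q ⊙ (Q ∨ P)

Q ⊙ (Q ∨ P)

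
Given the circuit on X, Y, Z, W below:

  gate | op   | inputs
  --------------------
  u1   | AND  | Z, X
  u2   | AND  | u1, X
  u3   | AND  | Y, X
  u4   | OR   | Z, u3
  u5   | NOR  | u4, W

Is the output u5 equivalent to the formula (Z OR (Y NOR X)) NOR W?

No

u3 = Y AND X
u4 = Z OR u3 = Z OR (Y AND X)
u5 = u4 NOR W = (Z OR (Y AND X)) NOR W
At X=0, Y=0, Z=0, W=0: circuit gives 1, formula gives 0.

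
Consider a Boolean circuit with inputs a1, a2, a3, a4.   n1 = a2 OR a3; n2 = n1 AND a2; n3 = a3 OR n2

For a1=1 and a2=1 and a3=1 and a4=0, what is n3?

1

n1 = 1 OR 1 = 1
n2 = 1 AND 1 = 1
n3 = 1 OR 1 = 1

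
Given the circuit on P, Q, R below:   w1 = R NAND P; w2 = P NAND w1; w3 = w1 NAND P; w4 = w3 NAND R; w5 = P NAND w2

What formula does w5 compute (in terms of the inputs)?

w1 = R NAND P
w2 = P NAND w1 = P NAND (R NAND P)
w5 = P NAND w2 = P NAND (P NAND (R NAND P))

P NAND (P NAND (R NAND P))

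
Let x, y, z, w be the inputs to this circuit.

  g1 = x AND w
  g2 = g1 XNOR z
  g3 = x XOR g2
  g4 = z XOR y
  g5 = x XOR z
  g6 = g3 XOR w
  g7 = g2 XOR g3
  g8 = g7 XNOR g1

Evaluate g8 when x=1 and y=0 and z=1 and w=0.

g1 = 1 AND 0 = 0
g2 = 0 XNOR 1 = 0
g3 = 1 XOR 0 = 1
g7 = 0 XOR 1 = 1
g8 = 1 XNOR 0 = 0

0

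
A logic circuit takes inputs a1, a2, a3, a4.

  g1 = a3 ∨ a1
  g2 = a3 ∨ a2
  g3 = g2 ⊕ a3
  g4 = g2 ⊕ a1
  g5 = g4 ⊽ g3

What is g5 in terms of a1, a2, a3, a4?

((a3 ∨ a2) ⊕ a1) ⊽ ((a3 ∨ a2) ⊕ a3)

g2 = a3 ∨ a2
g3 = g2 ⊕ a3 = (a3 ∨ a2) ⊕ a3
g4 = g2 ⊕ a1 = (a3 ∨ a2) ⊕ a1
g5 = g4 ⊽ g3 = ((a3 ∨ a2) ⊕ a1) ⊽ ((a3 ∨ a2) ⊕ a3)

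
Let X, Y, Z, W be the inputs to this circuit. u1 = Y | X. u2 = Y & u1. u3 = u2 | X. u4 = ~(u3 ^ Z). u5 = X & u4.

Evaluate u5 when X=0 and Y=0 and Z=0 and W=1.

0

u1 = 0 | 0 = 0
u2 = 0 & 0 = 0
u3 = 0 | 0 = 0
u4 = ~(0 ^ 0) = 1
u5 = 0 & 1 = 0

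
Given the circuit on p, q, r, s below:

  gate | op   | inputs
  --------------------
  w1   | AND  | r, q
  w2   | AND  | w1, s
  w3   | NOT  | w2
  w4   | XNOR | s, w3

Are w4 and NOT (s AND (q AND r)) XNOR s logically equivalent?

Yes

w1 = r AND q
w2 = w1 AND s = (r AND q) AND s
w3 = NOT w2 = NOT ((r AND q) AND s)
w4 = s XNOR w3 = s XNOR NOT ((r AND q) AND s)
At p=0, q=0, r=0, s=0: circuit gives 0, formula gives 0.
At p=0, q=0, r=0, s=1: circuit gives 1, formula gives 1.
Agrees on all 16 inputs.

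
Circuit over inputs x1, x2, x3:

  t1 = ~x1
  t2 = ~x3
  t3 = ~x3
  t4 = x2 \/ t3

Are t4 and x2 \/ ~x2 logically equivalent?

No

t3 = ~x3
t4 = x2 \/ t3 = x2 \/ ~x3
At x1=0, x2=0, x3=1: circuit gives 0, formula gives 1.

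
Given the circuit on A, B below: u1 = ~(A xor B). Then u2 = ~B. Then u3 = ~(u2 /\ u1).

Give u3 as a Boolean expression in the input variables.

u1 = ~(A xor B)
u2 = ~B
u3 = ~(u2 /\ u1) = ~(~B /\ (~(A xor B)))

~(~B /\ (~(A xor B)))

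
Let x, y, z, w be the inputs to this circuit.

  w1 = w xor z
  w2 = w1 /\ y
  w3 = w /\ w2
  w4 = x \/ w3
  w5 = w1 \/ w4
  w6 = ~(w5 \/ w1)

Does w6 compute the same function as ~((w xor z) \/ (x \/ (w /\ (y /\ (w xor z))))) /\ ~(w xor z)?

Yes

w1 = w xor z
w2 = w1 /\ y = (w xor z) /\ y
w3 = w /\ w2 = w /\ ((w xor z) /\ y)
w4 = x \/ w3 = x \/ (w /\ ((w xor z) /\ y))
w5 = w1 \/ w4 = (w xor z) \/ (x \/ (w /\ ((w xor z) /\ y)))
w6 = ~(w5 \/ w1) = ~(((w xor z) \/ (x \/ (w /\ ((w xor z) /\ y)))) \/ (w xor z))
At x=0, y=0, z=0, w=1: circuit gives 0, formula gives 0.
At x=0, y=0, z=0, w=0: circuit gives 1, formula gives 1.
Agrees on all 16 inputs.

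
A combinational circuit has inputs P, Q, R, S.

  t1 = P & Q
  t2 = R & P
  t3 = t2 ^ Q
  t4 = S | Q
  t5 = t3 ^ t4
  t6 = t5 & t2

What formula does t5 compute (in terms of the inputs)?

((R & P) ^ Q) ^ (S | Q)

t2 = R & P
t3 = t2 ^ Q = (R & P) ^ Q
t4 = S | Q
t5 = t3 ^ t4 = ((R & P) ^ Q) ^ (S | Q)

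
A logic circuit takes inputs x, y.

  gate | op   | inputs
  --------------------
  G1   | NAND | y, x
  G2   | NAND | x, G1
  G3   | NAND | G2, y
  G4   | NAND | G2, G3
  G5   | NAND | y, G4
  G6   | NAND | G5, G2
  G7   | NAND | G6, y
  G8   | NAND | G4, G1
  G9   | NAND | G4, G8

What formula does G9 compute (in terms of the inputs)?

G1 = y NAND x
G2 = x NAND G1 = x NAND (y NAND x)
G3 = G2 NAND y = (x NAND (y NAND x)) NAND y
G4 = G2 NAND G3 = (x NAND (y NAND x)) NAND ((x NAND (y NAND x)) NAND y)
G8 = G4 NAND G1 = ((x NAND (y NAND x)) NAND ((x NAND (y NAND x)) NAND y)) NAND (y NAND x)
G9 = G4 NAND G8 = ((x NAND (y NAND x)) NAND ((x NAND (y NAND x)) NAND y)) NAND (((x NAND (y NAND x)) NAND ((x NAND (y NAND x)) NAND y)) NAND (y NAND x))

((x NAND (y NAND x)) NAND ((x NAND (y NAND x)) NAND y)) NAND (((x NAND (y NAND x)) NAND ((x NAND (y NAND x)) NAND y)) NAND (y NAND x))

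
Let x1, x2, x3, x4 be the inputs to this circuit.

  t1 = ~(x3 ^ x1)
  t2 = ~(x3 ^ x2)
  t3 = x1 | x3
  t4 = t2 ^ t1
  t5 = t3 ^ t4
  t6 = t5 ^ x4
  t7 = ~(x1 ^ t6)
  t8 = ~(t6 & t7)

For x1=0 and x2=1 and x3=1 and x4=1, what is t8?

1

t1 = ~(1 ^ 0) = 0
t2 = ~(1 ^ 1) = 1
t3 = 0 | 1 = 1
t4 = 1 ^ 0 = 1
t5 = 1 ^ 1 = 0
t6 = 0 ^ 1 = 1
t7 = ~(0 ^ 1) = 0
t8 = ~(1 & 0) = 1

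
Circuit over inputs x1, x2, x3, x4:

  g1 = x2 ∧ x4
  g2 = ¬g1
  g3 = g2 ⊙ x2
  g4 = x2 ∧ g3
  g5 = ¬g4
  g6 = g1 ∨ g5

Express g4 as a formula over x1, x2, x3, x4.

g1 = x2 ∧ x4
g2 = ¬g1 = ¬(x2 ∧ x4)
g3 = g2 ⊙ x2 = ¬(x2 ∧ x4) ⊙ x2
g4 = x2 ∧ g3 = x2 ∧ (¬(x2 ∧ x4) ⊙ x2)

x2 ∧ (¬(x2 ∧ x4) ⊙ x2)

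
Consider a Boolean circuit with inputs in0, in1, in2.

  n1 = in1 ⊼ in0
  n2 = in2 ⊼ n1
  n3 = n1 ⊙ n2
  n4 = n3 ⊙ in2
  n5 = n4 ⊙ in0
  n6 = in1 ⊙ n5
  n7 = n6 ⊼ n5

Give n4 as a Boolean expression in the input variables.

n1 = in1 ⊼ in0
n2 = in2 ⊼ n1 = in2 ⊼ (in1 ⊼ in0)
n3 = n1 ⊙ n2 = (in1 ⊼ in0) ⊙ (in2 ⊼ (in1 ⊼ in0))
n4 = n3 ⊙ in2 = ((in1 ⊼ in0) ⊙ (in2 ⊼ (in1 ⊼ in0))) ⊙ in2

((in1 ⊼ in0) ⊙ (in2 ⊼ (in1 ⊼ in0))) ⊙ in2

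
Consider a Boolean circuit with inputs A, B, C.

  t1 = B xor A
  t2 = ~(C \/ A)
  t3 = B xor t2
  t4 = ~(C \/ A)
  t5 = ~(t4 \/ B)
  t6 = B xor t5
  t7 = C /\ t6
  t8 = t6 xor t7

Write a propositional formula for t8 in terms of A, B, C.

(B xor (~((~(C \/ A)) \/ B))) xor (C /\ (B xor (~((~(C \/ A)) \/ B))))

t4 = ~(C \/ A)
t5 = ~(t4 \/ B) = ~((~(C \/ A)) \/ B)
t6 = B xor t5 = B xor (~((~(C \/ A)) \/ B))
t7 = C /\ t6 = C /\ (B xor (~((~(C \/ A)) \/ B)))
t8 = t6 xor t7 = (B xor (~((~(C \/ A)) \/ B))) xor (C /\ (B xor (~((~(C \/ A)) \/ B))))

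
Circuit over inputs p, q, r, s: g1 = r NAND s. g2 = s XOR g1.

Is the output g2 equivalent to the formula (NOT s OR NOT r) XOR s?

Yes

g1 = r NAND s
g2 = s XOR g1 = s XOR (r NAND s)
At p=0, q=0, r=0, s=1: circuit gives 0, formula gives 0.
At p=0, q=0, r=0, s=0: circuit gives 1, formula gives 1.
Agrees on all 16 inputs.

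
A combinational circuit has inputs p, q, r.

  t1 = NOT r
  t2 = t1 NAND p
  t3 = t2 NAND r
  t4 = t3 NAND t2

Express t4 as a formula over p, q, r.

t1 = NOT r
t2 = t1 NAND p = NOT r NAND p
t3 = t2 NAND r = (NOT r NAND p) NAND r
t4 = t3 NAND t2 = ((NOT r NAND p) NAND r) NAND (NOT r NAND p)

((NOT r NAND p) NAND r) NAND (NOT r NAND p)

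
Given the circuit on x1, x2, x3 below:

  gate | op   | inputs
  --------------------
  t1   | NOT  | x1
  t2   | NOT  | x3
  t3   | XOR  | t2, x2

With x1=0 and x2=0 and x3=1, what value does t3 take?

0

t2 = NOT 1 = 0
t3 = 0 XOR 0 = 0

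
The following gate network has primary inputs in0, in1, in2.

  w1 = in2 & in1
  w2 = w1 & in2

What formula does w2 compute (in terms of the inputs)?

(in2 & in1) & in2

w1 = in2 & in1
w2 = w1 & in2 = (in2 & in1) & in2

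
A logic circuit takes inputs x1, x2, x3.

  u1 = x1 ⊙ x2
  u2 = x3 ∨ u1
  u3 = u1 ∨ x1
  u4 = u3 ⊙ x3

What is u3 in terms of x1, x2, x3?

u1 = x1 ⊙ x2
u3 = u1 ∨ x1 = (x1 ⊙ x2) ∨ x1

(x1 ⊙ x2) ∨ x1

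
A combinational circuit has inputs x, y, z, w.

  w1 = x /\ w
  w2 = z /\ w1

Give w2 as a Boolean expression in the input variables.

z /\ (x /\ w)

w1 = x /\ w
w2 = z /\ w1 = z /\ (x /\ w)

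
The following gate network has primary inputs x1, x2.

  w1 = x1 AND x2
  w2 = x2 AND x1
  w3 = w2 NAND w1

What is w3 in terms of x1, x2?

(x2 AND x1) NAND (x1 AND x2)

w1 = x1 AND x2
w2 = x2 AND x1
w3 = w2 NAND w1 = (x2 AND x1) NAND (x1 AND x2)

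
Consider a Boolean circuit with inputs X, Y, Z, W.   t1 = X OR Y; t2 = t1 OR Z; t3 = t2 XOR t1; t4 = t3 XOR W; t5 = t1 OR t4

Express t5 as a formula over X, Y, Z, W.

t1 = X OR Y
t2 = t1 OR Z = (X OR Y) OR Z
t3 = t2 XOR t1 = ((X OR Y) OR Z) XOR (X OR Y)
t4 = t3 XOR W = (((X OR Y) OR Z) XOR (X OR Y)) XOR W
t5 = t1 OR t4 = (X OR Y) OR ((((X OR Y) OR Z) XOR (X OR Y)) XOR W)

(X OR Y) OR ((((X OR Y) OR Z) XOR (X OR Y)) XOR W)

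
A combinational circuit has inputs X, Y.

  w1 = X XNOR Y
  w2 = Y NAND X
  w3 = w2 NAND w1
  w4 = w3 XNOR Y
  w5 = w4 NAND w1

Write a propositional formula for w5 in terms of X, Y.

w1 = X XNOR Y
w2 = Y NAND X
w3 = w2 NAND w1 = (Y NAND X) NAND (X XNOR Y)
w4 = w3 XNOR Y = ((Y NAND X) NAND (X XNOR Y)) XNOR Y
w5 = w4 NAND w1 = (((Y NAND X) NAND (X XNOR Y)) XNOR Y) NAND (X XNOR Y)

(((Y NAND X) NAND (X XNOR Y)) XNOR Y) NAND (X XNOR Y)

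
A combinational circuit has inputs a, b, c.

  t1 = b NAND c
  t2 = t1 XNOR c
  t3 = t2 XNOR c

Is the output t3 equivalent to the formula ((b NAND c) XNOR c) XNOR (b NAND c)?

No

t1 = b NAND c
t2 = t1 XNOR c = (b NAND c) XNOR c
t3 = t2 XNOR c = ((b NAND c) XNOR c) XNOR c
At a=0, b=0, c=0: circuit gives 1, formula gives 0.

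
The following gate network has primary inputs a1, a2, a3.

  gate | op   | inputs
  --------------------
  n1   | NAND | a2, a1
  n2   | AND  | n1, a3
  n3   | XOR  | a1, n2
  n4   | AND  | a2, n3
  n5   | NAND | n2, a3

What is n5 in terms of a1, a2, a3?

n1 = a2 NAND a1
n2 = n1 AND a3 = (a2 NAND a1) AND a3
n5 = n2 NAND a3 = ((a2 NAND a1) AND a3) NAND a3

((a2 NAND a1) AND a3) NAND a3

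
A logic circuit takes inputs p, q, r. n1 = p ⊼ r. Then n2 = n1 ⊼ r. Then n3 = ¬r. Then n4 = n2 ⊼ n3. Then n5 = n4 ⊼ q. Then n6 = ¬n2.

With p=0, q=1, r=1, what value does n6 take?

1

n1 = 0 ⊼ 1 = 1
n2 = 1 ⊼ 1 = 0
n6 = ¬0 = 1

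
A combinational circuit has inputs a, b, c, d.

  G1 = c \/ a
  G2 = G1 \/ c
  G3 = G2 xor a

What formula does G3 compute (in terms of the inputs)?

((c \/ a) \/ c) xor a

G1 = c \/ a
G2 = G1 \/ c = (c \/ a) \/ c
G3 = G2 xor a = ((c \/ a) \/ c) xor a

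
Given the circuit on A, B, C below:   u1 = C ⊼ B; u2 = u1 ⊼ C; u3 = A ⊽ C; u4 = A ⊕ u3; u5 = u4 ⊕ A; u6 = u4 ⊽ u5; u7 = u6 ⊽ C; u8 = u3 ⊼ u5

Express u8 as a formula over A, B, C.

u3 = A ⊽ C
u4 = A ⊕ u3 = A ⊕ (A ⊽ C)
u5 = u4 ⊕ A = (A ⊕ (A ⊽ C)) ⊕ A
u8 = u3 ⊼ u5 = (A ⊽ C) ⊼ ((A ⊕ (A ⊽ C)) ⊕ A)

(A ⊽ C) ⊼ ((A ⊕ (A ⊽ C)) ⊕ A)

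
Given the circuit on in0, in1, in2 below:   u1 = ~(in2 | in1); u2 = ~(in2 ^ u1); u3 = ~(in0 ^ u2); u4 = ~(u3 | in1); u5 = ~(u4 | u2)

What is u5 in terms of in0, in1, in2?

u1 = ~(in2 | in1)
u2 = ~(in2 ^ u1) = ~(in2 ^ (~(in2 | in1)))
u3 = ~(in0 ^ u2) = ~(in0 ^ (~(in2 ^ (~(in2 | in1)))))
u4 = ~(u3 | in1) = ~((~(in0 ^ (~(in2 ^ (~(in2 | in1)))))) | in1)
u5 = ~(u4 | u2) = ~((~((~(in0 ^ (~(in2 ^ (~(in2 | in1)))))) | in1)) | (~(in2 ^ (~(in2 | in1)))))

~((~((~(in0 ^ (~(in2 ^ (~(in2 | in1)))))) | in1)) | (~(in2 ^ (~(in2 | in1)))))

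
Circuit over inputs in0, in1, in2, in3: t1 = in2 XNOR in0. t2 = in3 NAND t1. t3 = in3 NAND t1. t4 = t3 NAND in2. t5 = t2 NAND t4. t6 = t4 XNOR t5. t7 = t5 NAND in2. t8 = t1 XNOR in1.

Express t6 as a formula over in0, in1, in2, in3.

((in3 NAND (in2 XNOR in0)) NAND in2) XNOR ((in3 NAND (in2 XNOR in0)) NAND ((in3 NAND (in2 XNOR in0)) NAND in2))

t1 = in2 XNOR in0
t2 = in3 NAND t1 = in3 NAND (in2 XNOR in0)
t3 = in3 NAND t1 = in3 NAND (in2 XNOR in0)
t4 = t3 NAND in2 = (in3 NAND (in2 XNOR in0)) NAND in2
t5 = t2 NAND t4 = (in3 NAND (in2 XNOR in0)) NAND ((in3 NAND (in2 XNOR in0)) NAND in2)
t6 = t4 XNOR t5 = ((in3 NAND (in2 XNOR in0)) NAND in2) XNOR ((in3 NAND (in2 XNOR in0)) NAND ((in3 NAND (in2 XNOR in0)) NAND in2))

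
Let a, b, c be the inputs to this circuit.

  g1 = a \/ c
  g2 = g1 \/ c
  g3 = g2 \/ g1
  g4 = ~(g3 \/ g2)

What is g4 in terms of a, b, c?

~((((a \/ c) \/ c) \/ (a \/ c)) \/ ((a \/ c) \/ c))

g1 = a \/ c
g2 = g1 \/ c = (a \/ c) \/ c
g3 = g2 \/ g1 = ((a \/ c) \/ c) \/ (a \/ c)
g4 = ~(g3 \/ g2) = ~((((a \/ c) \/ c) \/ (a \/ c)) \/ ((a \/ c) \/ c))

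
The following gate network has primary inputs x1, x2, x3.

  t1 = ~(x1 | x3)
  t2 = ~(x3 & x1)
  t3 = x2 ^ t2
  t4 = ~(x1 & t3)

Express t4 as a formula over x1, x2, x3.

~(x1 & (x2 ^ (~(x3 & x1))))

t2 = ~(x3 & x1)
t3 = x2 ^ t2 = x2 ^ (~(x3 & x1))
t4 = ~(x1 & t3) = ~(x1 & (x2 ^ (~(x3 & x1))))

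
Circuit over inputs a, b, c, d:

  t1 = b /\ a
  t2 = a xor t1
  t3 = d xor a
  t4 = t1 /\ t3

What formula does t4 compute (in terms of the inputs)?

t1 = b /\ a
t3 = d xor a
t4 = t1 /\ t3 = (b /\ a) /\ (d xor a)

(b /\ a) /\ (d xor a)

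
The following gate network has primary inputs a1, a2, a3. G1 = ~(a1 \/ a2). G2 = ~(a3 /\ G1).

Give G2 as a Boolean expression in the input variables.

~(a3 /\ (~(a1 \/ a2)))

G1 = ~(a1 \/ a2)
G2 = ~(a3 /\ G1) = ~(a3 /\ (~(a1 \/ a2)))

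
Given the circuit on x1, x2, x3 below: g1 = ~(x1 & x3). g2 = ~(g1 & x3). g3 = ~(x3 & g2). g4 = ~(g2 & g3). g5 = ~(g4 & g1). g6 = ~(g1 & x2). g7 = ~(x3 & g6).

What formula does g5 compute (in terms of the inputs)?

~((~((~((~(x1 & x3)) & x3)) & (~(x3 & (~((~(x1 & x3)) & x3)))))) & (~(x1 & x3)))

g1 = ~(x1 & x3)
g2 = ~(g1 & x3) = ~((~(x1 & x3)) & x3)
g3 = ~(x3 & g2) = ~(x3 & (~((~(x1 & x3)) & x3)))
g4 = ~(g2 & g3) = ~((~((~(x1 & x3)) & x3)) & (~(x3 & (~((~(x1 & x3)) & x3)))))
g5 = ~(g4 & g1) = ~((~((~((~(x1 & x3)) & x3)) & (~(x3 & (~((~(x1 & x3)) & x3)))))) & (~(x1 & x3)))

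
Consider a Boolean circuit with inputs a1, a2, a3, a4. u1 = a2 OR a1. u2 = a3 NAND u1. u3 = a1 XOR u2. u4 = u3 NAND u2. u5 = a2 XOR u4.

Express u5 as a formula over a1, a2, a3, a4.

u1 = a2 OR a1
u2 = a3 NAND u1 = a3 NAND (a2 OR a1)
u3 = a1 XOR u2 = a1 XOR (a3 NAND (a2 OR a1))
u4 = u3 NAND u2 = (a1 XOR (a3 NAND (a2 OR a1))) NAND (a3 NAND (a2 OR a1))
u5 = a2 XOR u4 = a2 XOR ((a1 XOR (a3 NAND (a2 OR a1))) NAND (a3 NAND (a2 OR a1)))

a2 XOR ((a1 XOR (a3 NAND (a2 OR a1))) NAND (a3 NAND (a2 OR a1)))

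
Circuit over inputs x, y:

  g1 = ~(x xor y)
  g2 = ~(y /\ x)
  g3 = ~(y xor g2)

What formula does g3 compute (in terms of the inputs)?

~(y xor (~(y /\ x)))

g2 = ~(y /\ x)
g3 = ~(y xor g2) = ~(y xor (~(y /\ x)))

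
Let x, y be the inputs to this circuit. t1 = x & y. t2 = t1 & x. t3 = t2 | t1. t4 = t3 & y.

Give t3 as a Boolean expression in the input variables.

t1 = x & y
t2 = t1 & x = (x & y) & x
t3 = t2 | t1 = ((x & y) & x) | (x & y)

((x & y) & x) | (x & y)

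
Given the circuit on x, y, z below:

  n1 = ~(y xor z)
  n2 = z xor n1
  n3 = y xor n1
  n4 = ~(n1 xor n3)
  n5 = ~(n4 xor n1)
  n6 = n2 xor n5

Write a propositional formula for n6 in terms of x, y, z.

(z xor (~(y xor z))) xor (~((~((~(y xor z)) xor (y xor (~(y xor z))))) xor (~(y xor z))))

n1 = ~(y xor z)
n2 = z xor n1 = z xor (~(y xor z))
n3 = y xor n1 = y xor (~(y xor z))
n4 = ~(n1 xor n3) = ~((~(y xor z)) xor (y xor (~(y xor z))))
n5 = ~(n4 xor n1) = ~((~((~(y xor z)) xor (y xor (~(y xor z))))) xor (~(y xor z)))
n6 = n2 xor n5 = (z xor (~(y xor z))) xor (~((~((~(y xor z)) xor (y xor (~(y xor z))))) xor (~(y xor z))))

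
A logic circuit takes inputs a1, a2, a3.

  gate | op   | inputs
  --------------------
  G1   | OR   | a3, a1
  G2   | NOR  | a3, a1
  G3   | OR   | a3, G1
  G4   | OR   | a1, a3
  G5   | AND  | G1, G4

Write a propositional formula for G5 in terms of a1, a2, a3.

G1 = a3 OR a1
G4 = a1 OR a3
G5 = G1 AND G4 = (a3 OR a1) AND (a1 OR a3)

(a3 OR a1) AND (a1 OR a3)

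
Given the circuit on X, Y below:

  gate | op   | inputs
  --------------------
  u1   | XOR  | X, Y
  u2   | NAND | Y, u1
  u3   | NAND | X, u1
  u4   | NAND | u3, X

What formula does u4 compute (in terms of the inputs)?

(X NAND (X XOR Y)) NAND X

u1 = X XOR Y
u3 = X NAND u1 = X NAND (X XOR Y)
u4 = u3 NAND X = (X NAND (X XOR Y)) NAND X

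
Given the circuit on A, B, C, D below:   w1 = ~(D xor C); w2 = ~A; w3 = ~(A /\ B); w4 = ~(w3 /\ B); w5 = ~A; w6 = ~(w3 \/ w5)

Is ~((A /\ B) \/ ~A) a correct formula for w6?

No

w3 = ~(A /\ B)
w5 = ~A
w6 = ~(w3 \/ w5) = ~((~(A /\ B)) \/ ~A)
At A=1, B=0, C=0, D=0: circuit gives 0, formula gives 1.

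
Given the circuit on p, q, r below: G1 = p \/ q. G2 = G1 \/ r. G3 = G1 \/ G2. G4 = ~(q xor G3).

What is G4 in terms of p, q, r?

~(q xor ((p \/ q) \/ ((p \/ q) \/ r)))

G1 = p \/ q
G2 = G1 \/ r = (p \/ q) \/ r
G3 = G1 \/ G2 = (p \/ q) \/ ((p \/ q) \/ r)
G4 = ~(q xor G3) = ~(q xor ((p \/ q) \/ ((p \/ q) \/ r)))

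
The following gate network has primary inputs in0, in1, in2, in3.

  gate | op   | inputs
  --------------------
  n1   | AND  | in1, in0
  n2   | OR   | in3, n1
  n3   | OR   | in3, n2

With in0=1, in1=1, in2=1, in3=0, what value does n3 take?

n1 = 1 AND 1 = 1
n2 = 0 OR 1 = 1
n3 = 0 OR 1 = 1

1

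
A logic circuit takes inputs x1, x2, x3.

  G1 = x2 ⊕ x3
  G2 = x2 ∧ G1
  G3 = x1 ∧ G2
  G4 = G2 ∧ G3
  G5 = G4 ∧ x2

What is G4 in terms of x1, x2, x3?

G1 = x2 ⊕ x3
G2 = x2 ∧ G1 = x2 ∧ (x2 ⊕ x3)
G3 = x1 ∧ G2 = x1 ∧ (x2 ∧ (x2 ⊕ x3))
G4 = G2 ∧ G3 = (x2 ∧ (x2 ⊕ x3)) ∧ (x1 ∧ (x2 ∧ (x2 ⊕ x3)))

(x2 ∧ (x2 ⊕ x3)) ∧ (x1 ∧ (x2 ∧ (x2 ⊕ x3)))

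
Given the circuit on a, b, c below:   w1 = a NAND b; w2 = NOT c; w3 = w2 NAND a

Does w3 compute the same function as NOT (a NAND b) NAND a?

w2 = NOT c
w3 = w2 NAND a = NOT c NAND a
At a=1, b=0, c=0: circuit gives 0, formula gives 1.

No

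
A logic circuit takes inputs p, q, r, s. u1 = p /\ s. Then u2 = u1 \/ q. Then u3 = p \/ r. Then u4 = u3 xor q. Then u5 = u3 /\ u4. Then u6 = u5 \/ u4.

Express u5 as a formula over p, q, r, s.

(p \/ r) /\ ((p \/ r) xor q)

u3 = p \/ r
u4 = u3 xor q = (p \/ r) xor q
u5 = u3 /\ u4 = (p \/ r) /\ ((p \/ r) xor q)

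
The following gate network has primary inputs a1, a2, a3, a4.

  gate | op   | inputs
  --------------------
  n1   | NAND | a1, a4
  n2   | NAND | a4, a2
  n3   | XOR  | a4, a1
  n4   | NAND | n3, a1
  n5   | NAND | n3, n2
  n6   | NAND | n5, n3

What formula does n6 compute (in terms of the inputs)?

((a4 XOR a1) NAND (a4 NAND a2)) NAND (a4 XOR a1)

n2 = a4 NAND a2
n3 = a4 XOR a1
n5 = n3 NAND n2 = (a4 XOR a1) NAND (a4 NAND a2)
n6 = n5 NAND n3 = ((a4 XOR a1) NAND (a4 NAND a2)) NAND (a4 XOR a1)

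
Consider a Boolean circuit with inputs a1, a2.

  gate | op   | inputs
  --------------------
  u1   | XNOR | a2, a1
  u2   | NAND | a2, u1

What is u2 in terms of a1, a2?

a2 NAND (a2 XNOR a1)

u1 = a2 XNOR a1
u2 = a2 NAND u1 = a2 NAND (a2 XNOR a1)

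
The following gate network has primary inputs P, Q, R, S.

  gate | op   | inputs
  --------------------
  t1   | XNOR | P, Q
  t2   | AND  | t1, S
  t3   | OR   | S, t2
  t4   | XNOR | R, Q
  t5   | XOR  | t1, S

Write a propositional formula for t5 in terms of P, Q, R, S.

t1 = P XNOR Q
t5 = t1 XOR S = (P XNOR Q) XOR S

(P XNOR Q) XOR S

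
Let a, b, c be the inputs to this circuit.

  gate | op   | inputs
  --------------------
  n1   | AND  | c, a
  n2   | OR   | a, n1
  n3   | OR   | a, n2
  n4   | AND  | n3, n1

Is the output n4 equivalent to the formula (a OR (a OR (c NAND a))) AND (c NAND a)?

No

n1 = c AND a
n2 = a OR n1 = a OR (c AND a)
n3 = a OR n2 = a OR (a OR (c AND a))
n4 = n3 AND n1 = (a OR (a OR (c AND a))) AND (c AND a)
At a=0, b=0, c=0: circuit gives 0, formula gives 1.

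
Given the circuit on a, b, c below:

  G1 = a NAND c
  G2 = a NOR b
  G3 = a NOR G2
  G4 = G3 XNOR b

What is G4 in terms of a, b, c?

(a NOR (a NOR b)) XNOR b

G2 = a NOR b
G3 = a NOR G2 = a NOR (a NOR b)
G4 = G3 XNOR b = (a NOR (a NOR b)) XNOR b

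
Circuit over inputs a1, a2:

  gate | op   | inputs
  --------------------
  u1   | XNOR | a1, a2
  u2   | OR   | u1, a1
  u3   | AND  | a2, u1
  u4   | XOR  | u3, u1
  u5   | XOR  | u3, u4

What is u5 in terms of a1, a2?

(a2 AND (a1 XNOR a2)) XOR ((a2 AND (a1 XNOR a2)) XOR (a1 XNOR a2))

u1 = a1 XNOR a2
u3 = a2 AND u1 = a2 AND (a1 XNOR a2)
u4 = u3 XOR u1 = (a2 AND (a1 XNOR a2)) XOR (a1 XNOR a2)
u5 = u3 XOR u4 = (a2 AND (a1 XNOR a2)) XOR ((a2 AND (a1 XNOR a2)) XOR (a1 XNOR a2))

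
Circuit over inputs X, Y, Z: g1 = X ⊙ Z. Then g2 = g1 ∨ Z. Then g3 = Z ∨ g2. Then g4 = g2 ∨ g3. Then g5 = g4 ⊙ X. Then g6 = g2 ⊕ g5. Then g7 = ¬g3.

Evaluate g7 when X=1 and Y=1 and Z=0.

1

g1 = 1 ⊙ 0 = 0
g2 = 0 ∨ 0 = 0
g3 = 0 ∨ 0 = 0
g7 = ¬0 = 1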